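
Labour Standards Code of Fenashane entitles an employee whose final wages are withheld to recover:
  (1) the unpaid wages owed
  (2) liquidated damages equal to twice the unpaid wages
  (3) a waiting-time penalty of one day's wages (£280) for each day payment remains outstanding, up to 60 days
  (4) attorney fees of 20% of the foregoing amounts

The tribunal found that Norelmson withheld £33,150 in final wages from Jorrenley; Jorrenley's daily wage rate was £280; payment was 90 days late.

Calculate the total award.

Doubled: 2 × £33,150 = £66,300
Penalty days: min(90, 60) = 60
Waiting-time penalty: 60 × £280 = £16,800
Subtotal: £33,150 + £66,300 + £16,800 = £116,250
Attorney fees: 20% of £116,250 = £23,250
Total award: £116,250 + £23,250 = £139,500

£139,500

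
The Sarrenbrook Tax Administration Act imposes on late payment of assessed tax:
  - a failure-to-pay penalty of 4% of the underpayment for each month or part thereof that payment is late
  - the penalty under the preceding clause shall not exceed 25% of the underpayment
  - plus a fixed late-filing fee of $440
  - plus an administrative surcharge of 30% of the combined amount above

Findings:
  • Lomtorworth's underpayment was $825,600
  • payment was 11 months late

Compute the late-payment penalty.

Accrued rate: 4% × 11 = 44%, capped at 25% → 25%
Failure-to-pay penalty: 25% of $825,600 = $206,400
Penalty before surcharge: $206,400 + $440 = $206,840
Administrative surcharge: 30% of $206,840 = $62,052
Total penalty: $206,840 + $62,052 = $268,892

Penalty: $268,892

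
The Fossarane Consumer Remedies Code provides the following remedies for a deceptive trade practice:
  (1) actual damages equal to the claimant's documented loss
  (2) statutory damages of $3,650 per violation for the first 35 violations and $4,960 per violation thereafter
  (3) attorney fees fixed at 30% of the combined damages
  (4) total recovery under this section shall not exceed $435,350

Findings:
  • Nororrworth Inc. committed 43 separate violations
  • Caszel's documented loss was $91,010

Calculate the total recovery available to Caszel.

$335,972

First 35 violations: 35 × $3,650 = $127,750
Remaining violations: (43 − 35) × $4,960 = $39,680
Statutory damages: $127,750 + $39,680 = $167,430
Combined damages: $91,010 + $167,430 = $258,440
Attorney fees: 30% of $258,440 = $77,532
Total before cap: $258,440 + $77,532 = $335,972
Cap at $435,350: $335,972 is within the cap, no reduction.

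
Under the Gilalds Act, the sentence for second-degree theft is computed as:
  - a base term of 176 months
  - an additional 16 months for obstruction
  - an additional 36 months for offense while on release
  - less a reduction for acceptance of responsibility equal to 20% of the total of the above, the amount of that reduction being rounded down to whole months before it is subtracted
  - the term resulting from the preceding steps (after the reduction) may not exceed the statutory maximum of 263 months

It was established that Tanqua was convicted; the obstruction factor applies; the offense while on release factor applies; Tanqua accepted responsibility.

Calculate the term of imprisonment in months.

Obstruction enhancement: +16 months
Offense while on release enhancement: +36 months
Adjusted term: 176 months + 16 months + 36 months = 228 months
Acceptance of responsibility reduction: 20% of 228 months = 45 months (rounded down)
After reduction: 228 − 45 = 183 months
Cap at 263 months: 183 months is within the cap, no reduction.

Sentence: 183 months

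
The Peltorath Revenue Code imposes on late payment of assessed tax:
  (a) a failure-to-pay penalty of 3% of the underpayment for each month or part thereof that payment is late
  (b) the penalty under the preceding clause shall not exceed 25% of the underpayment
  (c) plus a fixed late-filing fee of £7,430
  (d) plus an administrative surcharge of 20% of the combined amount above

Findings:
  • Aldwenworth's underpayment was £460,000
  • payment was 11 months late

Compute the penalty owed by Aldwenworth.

£146,916

Accrued rate: 3% × 11 = 33%, capped at 25% → 25%
Failure-to-pay penalty: 25% of £460,000 = £115,000
Penalty before surcharge: £115,000 + £7,430 = £122,430
Administrative surcharge: 20% of £122,430 = £24,486
Total penalty: £122,430 + £24,486 = £146,916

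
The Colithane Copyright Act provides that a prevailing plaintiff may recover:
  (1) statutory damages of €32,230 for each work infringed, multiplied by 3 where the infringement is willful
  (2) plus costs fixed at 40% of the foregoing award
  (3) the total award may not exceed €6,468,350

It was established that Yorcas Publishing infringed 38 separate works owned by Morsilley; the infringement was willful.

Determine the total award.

Statutory damages: 38 × €32,230 = €1,224,740
Trebled: 3 × €1,224,740 = €3,674,220
Costs: 40% of €3,674,220 = €1,469,688
Award plus costs: €3,674,220 + €1,469,688 = €5,143,908
Cap at €6,468,350: €5,143,908 is within the cap, no reduction.

€5,143,908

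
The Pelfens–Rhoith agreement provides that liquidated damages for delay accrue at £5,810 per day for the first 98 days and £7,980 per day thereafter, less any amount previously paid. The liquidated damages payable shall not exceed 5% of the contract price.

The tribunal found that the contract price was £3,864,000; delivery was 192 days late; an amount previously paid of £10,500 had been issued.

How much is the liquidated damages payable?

First 98 days: 98 × £5,810 = £569,380
Remaining days: (192 − 98) × £7,980 = £750,120
Accrued per-day damages: £569,380 + £750,120 = £1,319,500
Less amount previously paid: £1,319,500 − £10,500 = £1,309,000
Cap: 5% of £3,864,000 = £193,200
Cap at £193,200: £1,309,000 exceeds the cap → £193,200

Liquidated damages: £193,200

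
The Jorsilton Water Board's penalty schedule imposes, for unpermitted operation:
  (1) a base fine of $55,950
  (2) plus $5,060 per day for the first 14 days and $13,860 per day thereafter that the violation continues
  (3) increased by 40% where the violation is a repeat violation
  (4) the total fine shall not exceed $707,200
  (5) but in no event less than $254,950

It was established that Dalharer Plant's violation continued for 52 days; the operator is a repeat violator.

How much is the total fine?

$707,200

First 14 days: 14 × $5,060 = $70,840
Remaining days: (52 − 14) × $13,860 = $526,680
Per-day component: $70,840 + $526,680 = $597,520
Base plus per-day: $55,950 + $597,520 = $653,470
Enhancement: 40% of $653,470 = $261,388
Enhanced fine: $653,470 + $261,388 = $914,858
Cap at $707,200: $914,858 exceeds the cap → $707,200
Minimum $254,950: $707,200 meets the minimum, no increase.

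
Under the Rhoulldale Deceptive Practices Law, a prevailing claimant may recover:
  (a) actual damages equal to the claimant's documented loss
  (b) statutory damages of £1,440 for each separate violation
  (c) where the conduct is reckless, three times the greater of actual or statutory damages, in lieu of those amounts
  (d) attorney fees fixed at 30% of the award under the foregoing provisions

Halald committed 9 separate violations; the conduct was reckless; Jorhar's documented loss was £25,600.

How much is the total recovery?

Statutory damages: 9 × £1,440 = £12,960
Greater of actual damages (£25,600) or statutory damages (£12,960): £25,600
Trebled: 3 × £25,600 = £76,800
Attorney fees: 30% of £76,800 = £23,040
Total recovery: £76,800 + £23,040 = £99,840

£99,840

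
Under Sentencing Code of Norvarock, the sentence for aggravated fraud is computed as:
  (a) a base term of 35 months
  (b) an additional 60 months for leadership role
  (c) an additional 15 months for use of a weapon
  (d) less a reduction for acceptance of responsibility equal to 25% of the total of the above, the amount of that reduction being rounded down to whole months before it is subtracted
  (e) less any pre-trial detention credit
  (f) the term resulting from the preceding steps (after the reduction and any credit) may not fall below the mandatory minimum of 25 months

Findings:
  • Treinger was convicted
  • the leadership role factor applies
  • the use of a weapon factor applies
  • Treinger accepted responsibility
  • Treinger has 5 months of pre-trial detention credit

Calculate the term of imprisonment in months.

Leadership role enhancement: +60 months
Use of a weapon enhancement: +15 months
Adjusted term: 35 months + 60 months + 15 months = 110 months
Acceptance of responsibility reduction: 25% of 110 months = 27 months (rounded down)
After reduction: 110 − 27 = 83 months
Less pre-trial detention credit: 83 months − 5 months = 78 months
Minimum 25 months: 78 months meets the minimum, no increase.

78 months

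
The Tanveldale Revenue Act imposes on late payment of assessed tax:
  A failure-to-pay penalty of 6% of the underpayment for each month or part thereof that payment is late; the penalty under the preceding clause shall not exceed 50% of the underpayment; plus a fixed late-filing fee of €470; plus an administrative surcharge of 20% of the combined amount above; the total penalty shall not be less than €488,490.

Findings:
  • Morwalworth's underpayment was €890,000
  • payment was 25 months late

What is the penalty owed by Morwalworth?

Accrued rate: 6% × 25 = 150%, capped at 50% → 50%
Failure-to-pay penalty: 50% of €890,000 = €445,000
Penalty before surcharge: €445,000 + €470 = €445,470
Administrative surcharge: 20% of €445,470 = €89,094
Total penalty: €445,470 + €89,094 = €534,564
Minimum €488,490: €534,564 meets the minimum, no increase.

€534,564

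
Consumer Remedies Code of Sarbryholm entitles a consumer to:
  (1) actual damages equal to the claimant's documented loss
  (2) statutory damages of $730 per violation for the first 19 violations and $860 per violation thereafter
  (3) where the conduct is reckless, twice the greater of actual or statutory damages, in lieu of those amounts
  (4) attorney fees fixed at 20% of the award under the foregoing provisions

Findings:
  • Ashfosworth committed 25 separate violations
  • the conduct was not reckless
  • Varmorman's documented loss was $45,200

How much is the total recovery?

Total recovery: $77,076

First 19 violations: 19 × $730 = $13,870
Remaining violations: (25 − 19) × $860 = $5,160
Statutory damages: $13,870 + $5,160 = $19,030
Conduct not reckless: the in-lieu enhancement does not apply.
Actual plus statutory damages: $45,200 + $19,030 = $64,230
Attorney fees: 20% of $64,230 = $12,846
Total recovery: $64,230 + $12,846 = $77,076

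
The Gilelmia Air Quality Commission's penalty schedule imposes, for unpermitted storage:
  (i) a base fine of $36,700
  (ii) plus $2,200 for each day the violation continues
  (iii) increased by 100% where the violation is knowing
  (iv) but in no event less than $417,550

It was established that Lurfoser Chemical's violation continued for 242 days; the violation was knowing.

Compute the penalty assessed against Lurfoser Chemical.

Civil penalty: $1,138,200

Per-day component: 242 × $2,200 = $532,400
Base plus per-day: $36,700 + $532,400 = $569,100
Enhancement: 100% of $569,100 = $569,100
Enhanced fine: $569,100 + $569,100 = $1,138,200
Minimum $417,550: $1,138,200 meets the minimum, no increase.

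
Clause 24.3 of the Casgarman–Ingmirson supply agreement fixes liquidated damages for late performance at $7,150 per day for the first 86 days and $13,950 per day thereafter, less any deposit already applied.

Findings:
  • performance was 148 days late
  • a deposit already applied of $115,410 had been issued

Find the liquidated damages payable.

First 86 days: 86 × $7,150 = $614,900
Remaining days: (148 − 86) × $13,950 = $864,900
Accrued per-day damages: $614,900 + $864,900 = $1,479,800
Less deposit already applied: $1,479,800 − $115,410 = $1,364,390

Liquidated damages: $1,364,390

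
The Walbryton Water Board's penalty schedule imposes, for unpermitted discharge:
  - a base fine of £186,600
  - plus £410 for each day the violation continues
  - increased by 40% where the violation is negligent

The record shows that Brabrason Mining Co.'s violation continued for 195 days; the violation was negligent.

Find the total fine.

Per-day component: 195 × £410 = £79,950
Base plus per-day: £186,600 + £79,950 = £266,550
Enhancement: 40% of £266,550 = £106,620
Enhanced fine: £266,550 + £106,620 = £373,170

£373,170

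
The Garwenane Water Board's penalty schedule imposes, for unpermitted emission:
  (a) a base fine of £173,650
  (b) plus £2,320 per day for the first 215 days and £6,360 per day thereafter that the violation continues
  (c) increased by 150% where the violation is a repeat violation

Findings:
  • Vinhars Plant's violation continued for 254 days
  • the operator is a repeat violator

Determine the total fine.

Civil penalty: £2,301,225

First 215 days: 215 × £2,320 = £498,800
Remaining days: (254 − 215) × £6,360 = £248,040
Per-day component: £498,800 + £248,040 = £746,840
Base plus per-day: £173,650 + £746,840 = £920,490
Enhancement: 150% of £920,490 = £1,380,735
Enhanced fine: £920,490 + £1,380,735 = £2,301,225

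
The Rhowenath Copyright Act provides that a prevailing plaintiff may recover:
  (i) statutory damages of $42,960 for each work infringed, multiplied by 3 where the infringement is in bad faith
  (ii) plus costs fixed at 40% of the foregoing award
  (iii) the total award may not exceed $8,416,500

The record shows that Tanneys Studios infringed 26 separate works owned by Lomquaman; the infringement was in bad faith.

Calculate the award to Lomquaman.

$4,691,232

Statutory damages: 26 × $42,960 = $1,116,960
Trebled: 3 × $1,116,960 = $3,350,880
Costs: 40% of $3,350,880 = $1,340,352
Award plus costs: $3,350,880 + $1,340,352 = $4,691,232
Cap at $8,416,500: $4,691,232 is within the cap, no reduction.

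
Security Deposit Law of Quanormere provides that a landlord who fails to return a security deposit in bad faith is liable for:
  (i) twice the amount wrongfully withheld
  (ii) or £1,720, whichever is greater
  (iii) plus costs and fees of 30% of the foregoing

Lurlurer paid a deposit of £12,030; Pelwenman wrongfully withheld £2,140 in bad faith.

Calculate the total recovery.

£5,564

Doubled: 2 × £2,140 = £4,280
Minimum £1,720: £4,280 meets the minimum, no increase.
Costs and fees: 30% of £4,280 = £1,284
Total recovery: £4,280 + £1,284 = £5,564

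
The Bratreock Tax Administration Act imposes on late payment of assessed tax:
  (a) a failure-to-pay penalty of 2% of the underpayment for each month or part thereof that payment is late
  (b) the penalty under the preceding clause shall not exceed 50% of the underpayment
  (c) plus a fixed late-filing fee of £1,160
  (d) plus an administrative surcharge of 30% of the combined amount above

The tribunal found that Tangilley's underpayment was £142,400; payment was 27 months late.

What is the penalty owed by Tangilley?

Accrued rate: 2% × 27 = 54%, capped at 50% → 50%
Failure-to-pay penalty: 50% of £142,400 = £71,200
Penalty before surcharge: £71,200 + £1,160 = £72,360
Administrative surcharge: 30% of £72,360 = £21,708
Total penalty: £72,360 + £21,708 = £94,068

Penalty: £94,068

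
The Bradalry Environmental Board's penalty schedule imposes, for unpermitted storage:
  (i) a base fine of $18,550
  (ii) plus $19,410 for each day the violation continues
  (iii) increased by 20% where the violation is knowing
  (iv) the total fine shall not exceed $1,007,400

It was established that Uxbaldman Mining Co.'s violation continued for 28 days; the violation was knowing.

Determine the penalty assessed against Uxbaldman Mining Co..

$674,436

Per-day component: 28 × $19,410 = $543,480
Base plus per-day: $18,550 + $543,480 = $562,030
Enhancement: 20% of $562,030 = $112,406
Enhanced fine: $562,030 + $112,406 = $674,436
Cap at $1,007,400: $674,436 is within the cap, no reduction.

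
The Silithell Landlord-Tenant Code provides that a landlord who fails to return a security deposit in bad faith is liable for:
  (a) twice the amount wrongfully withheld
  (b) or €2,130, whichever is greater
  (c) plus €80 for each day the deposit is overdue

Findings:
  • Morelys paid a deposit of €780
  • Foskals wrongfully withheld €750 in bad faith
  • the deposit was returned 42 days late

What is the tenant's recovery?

€5,490

Doubled: 2 × €750 = €1,500
Minimum €2,130: €1,500 is below the minimum → €2,130
Late-return penalty: 42 × €80 = €3,360
Damages plus late penalty: €2,130 + €3,360 = €5,490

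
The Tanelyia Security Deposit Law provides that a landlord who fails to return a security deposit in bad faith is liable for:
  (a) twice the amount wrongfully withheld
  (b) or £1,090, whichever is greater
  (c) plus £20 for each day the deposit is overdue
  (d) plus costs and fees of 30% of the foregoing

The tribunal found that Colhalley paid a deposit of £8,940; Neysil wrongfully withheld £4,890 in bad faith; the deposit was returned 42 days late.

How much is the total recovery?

£13,806

Doubled: 2 × £4,890 = £9,780
Minimum £1,090: £9,780 meets the minimum, no increase.
Late-return penalty: 42 × £20 = £840
Damages plus late penalty: £9,780 + £840 = £10,620
Costs and fees: 30% of £10,620 = £3,186
Total recovery: £10,620 + £3,186 = £13,806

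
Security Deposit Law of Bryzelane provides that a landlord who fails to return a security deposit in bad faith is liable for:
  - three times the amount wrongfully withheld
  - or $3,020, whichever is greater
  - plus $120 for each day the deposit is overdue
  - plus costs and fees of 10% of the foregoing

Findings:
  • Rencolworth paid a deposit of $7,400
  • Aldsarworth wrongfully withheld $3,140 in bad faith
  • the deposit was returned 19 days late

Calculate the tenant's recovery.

Trebled: 3 × $3,140 = $9,420
Minimum $3,020: $9,420 meets the minimum, no increase.
Late-return penalty: 19 × $120 = $2,280
Damages plus late penalty: $9,420 + $2,280 = $11,700
Costs and fees: 10% of $11,700 = $1,170
Total recovery: $11,700 + $1,170 = $12,870

Recovery: $12,870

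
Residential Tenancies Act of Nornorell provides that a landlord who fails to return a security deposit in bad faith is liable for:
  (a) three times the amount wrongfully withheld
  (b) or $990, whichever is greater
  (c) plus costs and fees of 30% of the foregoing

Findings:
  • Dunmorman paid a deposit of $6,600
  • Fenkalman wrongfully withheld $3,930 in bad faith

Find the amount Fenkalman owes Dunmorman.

Recovery: $15,327

Trebled: 3 × $3,930 = $11,790
Minimum $990: $11,790 meets the minimum, no increase.
Costs and fees: 30% of $11,790 = $3,537
Total recovery: $11,790 + $3,537 = $15,327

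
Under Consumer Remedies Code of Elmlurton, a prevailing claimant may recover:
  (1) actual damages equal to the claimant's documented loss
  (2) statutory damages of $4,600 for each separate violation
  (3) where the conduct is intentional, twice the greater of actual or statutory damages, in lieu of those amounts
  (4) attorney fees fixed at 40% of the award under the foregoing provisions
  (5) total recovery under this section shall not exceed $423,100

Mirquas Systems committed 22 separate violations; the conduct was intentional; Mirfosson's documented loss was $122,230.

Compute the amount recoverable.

Statutory damages: 22 × $4,600 = $101,200
Greater of actual damages ($122,230) or statutory damages ($101,200): $122,230
Doubled: 2 × $122,230 = $244,460
Attorney fees: 40% of $244,460 = $97,784
Total before cap: $244,460 + $97,784 = $342,244
Cap at $423,100: $342,244 is within the cap, no reduction.

$342,244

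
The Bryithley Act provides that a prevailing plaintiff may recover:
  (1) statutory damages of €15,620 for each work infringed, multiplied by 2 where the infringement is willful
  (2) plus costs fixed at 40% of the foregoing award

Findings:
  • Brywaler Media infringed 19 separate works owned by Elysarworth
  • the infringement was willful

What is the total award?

€830,984

Statutory damages: 19 × €15,620 = €296,780
Doubled: 2 × €296,780 = €593,560
Costs: 40% of €593,560 = €237,424
Award plus costs: €593,560 + €237,424 = €830,984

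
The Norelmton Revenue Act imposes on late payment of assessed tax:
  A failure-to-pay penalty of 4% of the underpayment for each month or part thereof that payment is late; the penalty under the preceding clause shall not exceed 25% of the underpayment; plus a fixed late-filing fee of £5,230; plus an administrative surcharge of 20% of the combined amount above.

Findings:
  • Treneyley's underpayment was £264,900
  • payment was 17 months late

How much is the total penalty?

£85,746

Accrued rate: 4% × 17 = 68%, capped at 25% → 25%
Failure-to-pay penalty: 25% of £264,900 = £66,225
Penalty before surcharge: £66,225 + £5,230 = £71,455
Administrative surcharge: 20% of £71,455 = £14,291
Total penalty: £71,455 + £14,291 = £85,746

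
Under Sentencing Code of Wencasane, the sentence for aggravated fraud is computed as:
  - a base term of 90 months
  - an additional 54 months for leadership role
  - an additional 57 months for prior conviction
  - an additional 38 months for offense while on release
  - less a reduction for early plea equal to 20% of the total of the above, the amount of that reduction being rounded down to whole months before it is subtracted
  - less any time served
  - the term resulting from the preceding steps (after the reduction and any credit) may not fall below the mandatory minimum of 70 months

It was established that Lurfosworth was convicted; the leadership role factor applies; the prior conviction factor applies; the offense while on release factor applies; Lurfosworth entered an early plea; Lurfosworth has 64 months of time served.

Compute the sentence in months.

Leadership role enhancement: +54 months
Prior conviction enhancement: +57 months
Offense while on release enhancement: +38 months
Adjusted term: 90 months + 54 months + 57 months + 38 months = 239 months
Early plea reduction: 20% of 239 months = 47 months (rounded down)
After reduction: 239 − 47 = 192 months
Less time served: 192 months − 64 months = 128 months
Minimum 70 months: 128 months meets the minimum, no increase.

128 months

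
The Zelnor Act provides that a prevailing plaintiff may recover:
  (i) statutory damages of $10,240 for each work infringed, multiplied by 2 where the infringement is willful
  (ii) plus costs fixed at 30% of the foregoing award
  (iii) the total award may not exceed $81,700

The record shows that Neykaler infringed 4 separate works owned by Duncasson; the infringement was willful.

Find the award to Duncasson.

$81,700

Statutory damages: 4 × $10,240 = $40,960
Doubled: 2 × $40,960 = $81,920
Costs: 30% of $81,920 = $24,576
Award plus costs: $81,920 + $24,576 = $106,496
Cap at $81,700: $106,496 exceeds the cap → $81,700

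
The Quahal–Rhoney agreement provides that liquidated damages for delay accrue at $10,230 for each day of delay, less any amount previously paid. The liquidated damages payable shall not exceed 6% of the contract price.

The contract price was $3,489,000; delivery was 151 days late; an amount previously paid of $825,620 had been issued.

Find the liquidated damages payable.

Per-day damages: 151 × $10,230 = $1,544,730
Less amount previously paid: $1,544,730 − $825,620 = $719,110
Cap: 6% of $3,489,000 = $209,340
Cap at $209,340: $719,110 exceeds the cap → $209,340

$209,340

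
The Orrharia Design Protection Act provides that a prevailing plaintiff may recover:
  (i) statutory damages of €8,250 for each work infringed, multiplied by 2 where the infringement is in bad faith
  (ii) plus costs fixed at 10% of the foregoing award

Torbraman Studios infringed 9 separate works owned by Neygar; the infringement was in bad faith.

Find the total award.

€163,350

Statutory damages: 9 × €8,250 = €74,250
Doubled: 2 × €74,250 = €148,500
Costs: 10% of €148,500 = €14,850
Award plus costs: €148,500 + €14,850 = €163,350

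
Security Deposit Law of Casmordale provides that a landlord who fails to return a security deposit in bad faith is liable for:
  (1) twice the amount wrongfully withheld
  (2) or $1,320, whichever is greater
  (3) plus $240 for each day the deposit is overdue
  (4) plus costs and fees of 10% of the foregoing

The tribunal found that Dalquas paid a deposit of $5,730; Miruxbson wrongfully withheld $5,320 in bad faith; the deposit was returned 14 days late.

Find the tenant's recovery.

Doubled: 2 × $5,320 = $10,640
Minimum $1,320: $10,640 meets the minimum, no increase.
Late-return penalty: 14 × $240 = $3,360
Damages plus late penalty: $10,640 + $3,360 = $14,000
Costs and fees: 10% of $14,000 = $1,400
Total recovery: $14,000 + $1,400 = $15,400

$15,400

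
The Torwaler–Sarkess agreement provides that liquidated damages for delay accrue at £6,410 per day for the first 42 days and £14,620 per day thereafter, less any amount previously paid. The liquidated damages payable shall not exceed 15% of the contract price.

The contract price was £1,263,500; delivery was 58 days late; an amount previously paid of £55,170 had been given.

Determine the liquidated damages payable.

First 42 days: 42 × £6,410 = £269,220
Remaining days: (58 − 42) × £14,620 = £233,920
Accrued per-day damages: £269,220 + £233,920 = £503,140
Less amount previously paid: £503,140 − £55,170 = £447,970
Cap: 15% of £1,263,500 = £189,525
Cap at £189,525: £447,970 exceeds the cap → £189,525

Liquidated damages: £189,525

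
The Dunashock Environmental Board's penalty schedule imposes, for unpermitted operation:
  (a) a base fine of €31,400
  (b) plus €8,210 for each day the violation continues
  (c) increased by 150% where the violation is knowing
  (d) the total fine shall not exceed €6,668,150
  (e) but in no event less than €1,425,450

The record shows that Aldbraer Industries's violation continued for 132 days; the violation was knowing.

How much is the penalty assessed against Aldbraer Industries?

Per-day component: 132 × €8,210 = €1,083,720
Base plus per-day: €31,400 + €1,083,720 = €1,115,120
Enhancement: 150% of €1,115,120 = €1,672,680
Enhanced fine: €1,115,120 + €1,672,680 = €2,787,800
Cap at €6,668,150: €2,787,800 is within the cap, no reduction.
Minimum €1,425,450: €2,787,800 meets the minimum, no increase.

Civil penalty: €2,787,800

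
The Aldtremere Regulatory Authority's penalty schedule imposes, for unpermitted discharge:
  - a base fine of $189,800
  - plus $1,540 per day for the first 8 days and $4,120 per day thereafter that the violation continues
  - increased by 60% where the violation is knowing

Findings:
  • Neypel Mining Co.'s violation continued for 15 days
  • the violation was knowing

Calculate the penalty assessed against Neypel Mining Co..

First 8 days: 8 × $1,540 = $12,320
Remaining days: (15 − 8) × $4,120 = $28,840
Per-day component: $12,320 + $28,840 = $41,160
Base plus per-day: $189,800 + $41,160 = $230,960
Enhancement: 60% of $230,960 = $138,576
Enhanced fine: $230,960 + $138,576 = $369,536

Civil penalty: $369,536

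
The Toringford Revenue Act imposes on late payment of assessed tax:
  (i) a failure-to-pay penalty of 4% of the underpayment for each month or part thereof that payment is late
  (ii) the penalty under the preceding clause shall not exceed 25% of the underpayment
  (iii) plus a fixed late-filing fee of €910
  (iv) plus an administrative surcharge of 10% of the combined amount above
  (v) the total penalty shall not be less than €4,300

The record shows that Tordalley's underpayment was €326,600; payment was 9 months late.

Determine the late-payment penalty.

€90,816

Accrued rate: 4% × 9 = 36%, capped at 25% → 25%
Failure-to-pay penalty: 25% of €326,600 = €81,650
Penalty before surcharge: €81,650 + €910 = €82,560
Administrative surcharge: 10% of €82,560 = €8,256
Total penalty: €82,560 + €8,256 = €90,816
Minimum €4,300: €90,816 meets the minimum, no increase.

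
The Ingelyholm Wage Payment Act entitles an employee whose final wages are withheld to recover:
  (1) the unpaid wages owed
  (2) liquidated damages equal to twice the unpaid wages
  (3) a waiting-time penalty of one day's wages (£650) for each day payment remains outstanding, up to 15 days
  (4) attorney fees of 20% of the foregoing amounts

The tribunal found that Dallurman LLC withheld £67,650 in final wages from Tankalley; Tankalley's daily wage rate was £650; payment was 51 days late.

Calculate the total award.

£255,240

Doubled: 2 × £67,650 = £135,300
Penalty days: min(51, 15) = 15
Waiting-time penalty: 15 × £650 = £9,750
Subtotal: £67,650 + £135,300 + £9,750 = £212,700
Attorney fees: 20% of £212,700 = £42,540
Total award: £212,700 + £42,540 = £255,240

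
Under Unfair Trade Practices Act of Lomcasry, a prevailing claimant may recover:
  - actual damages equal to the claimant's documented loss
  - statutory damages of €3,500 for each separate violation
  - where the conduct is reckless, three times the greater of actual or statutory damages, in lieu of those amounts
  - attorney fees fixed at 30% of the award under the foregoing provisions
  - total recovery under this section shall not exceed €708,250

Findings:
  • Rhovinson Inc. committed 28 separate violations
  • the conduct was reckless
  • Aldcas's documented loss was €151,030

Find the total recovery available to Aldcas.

Statutory damages: 28 × €3,500 = €98,000
Greater of actual damages (€151,030) or statutory damages (€98,000): €151,030
Trebled: 3 × €151,030 = €453,090
Attorney fees: 30% of €453,090 = €135,927
Total before cap: €453,090 + €135,927 = €589,017
Cap at €708,250: €589,017 is within the cap, no reduction.

€589,017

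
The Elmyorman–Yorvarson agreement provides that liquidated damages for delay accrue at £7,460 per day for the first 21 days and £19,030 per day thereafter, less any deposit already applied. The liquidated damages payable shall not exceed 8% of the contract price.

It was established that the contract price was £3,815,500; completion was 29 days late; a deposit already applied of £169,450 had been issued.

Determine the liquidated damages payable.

£139,450

First 21 days: 21 × £7,460 = £156,660
Remaining days: (29 − 21) × £19,030 = £152,240
Accrued per-day damages: £156,660 + £152,240 = £308,900
Less deposit already applied: £308,900 − £169,450 = £139,450
Cap: 8% of £3,815,500 = £305,240
Cap at £305,240: £139,450 is within the cap, no reduction.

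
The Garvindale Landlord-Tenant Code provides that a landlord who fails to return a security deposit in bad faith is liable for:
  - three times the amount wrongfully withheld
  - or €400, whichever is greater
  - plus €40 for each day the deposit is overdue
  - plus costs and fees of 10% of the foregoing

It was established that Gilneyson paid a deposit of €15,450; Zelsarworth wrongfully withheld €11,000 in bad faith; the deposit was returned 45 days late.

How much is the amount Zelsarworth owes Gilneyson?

Trebled: 3 × €11,000 = €33,000
Minimum €400: €33,000 meets the minimum, no increase.
Late-return penalty: 45 × €40 = €1,800
Damages plus late penalty: €33,000 + €1,800 = €34,800
Costs and fees: 10% of €34,800 = €3,480
Total recovery: €34,800 + €3,480 = €38,280

Recovery: €38,280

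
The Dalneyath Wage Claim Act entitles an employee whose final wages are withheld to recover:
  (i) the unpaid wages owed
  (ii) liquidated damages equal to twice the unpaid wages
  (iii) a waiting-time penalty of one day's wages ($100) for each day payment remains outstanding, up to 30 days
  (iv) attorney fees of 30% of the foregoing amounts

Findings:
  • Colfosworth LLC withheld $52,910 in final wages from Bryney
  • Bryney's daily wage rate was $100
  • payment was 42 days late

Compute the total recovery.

$210,249

Doubled: 2 × $52,910 = $105,820
Penalty days: min(42, 30) = 30
Waiting-time penalty: 30 × $100 = $3,000
Subtotal: $52,910 + $105,820 + $3,000 = $161,730
Attorney fees: 30% of $161,730 = $48,519
Total award: $161,730 + $48,519 = $210,249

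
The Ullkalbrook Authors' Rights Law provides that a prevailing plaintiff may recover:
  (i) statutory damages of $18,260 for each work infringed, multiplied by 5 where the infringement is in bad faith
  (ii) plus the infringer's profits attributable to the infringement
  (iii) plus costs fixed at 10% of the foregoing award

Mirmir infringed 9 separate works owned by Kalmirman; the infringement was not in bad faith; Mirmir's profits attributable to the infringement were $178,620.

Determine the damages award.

$377,256

Statutory damages: 9 × $18,260 = $164,340
Infringement not in bad faith: no ×5 enhancement.
Combined award: $164,340 + $178,620 = $342,960
Costs: 10% of $342,960 = $34,296
Award plus costs: $342,960 + $34,296 = $377,256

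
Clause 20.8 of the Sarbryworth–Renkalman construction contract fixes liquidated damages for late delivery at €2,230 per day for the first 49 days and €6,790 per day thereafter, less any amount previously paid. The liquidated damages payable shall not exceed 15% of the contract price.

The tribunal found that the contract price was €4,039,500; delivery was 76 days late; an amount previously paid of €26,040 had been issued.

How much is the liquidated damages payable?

€266,560

First 49 days: 49 × €2,230 = €109,270
Remaining days: (76 − 49) × €6,790 = €183,330
Accrued per-day damages: €109,270 + €183,330 = €292,600
Less amount previously paid: €292,600 − €26,040 = €266,560
Cap: 15% of €4,039,500 = €605,925
Cap at €605,925: €266,560 is within the cap, no reduction.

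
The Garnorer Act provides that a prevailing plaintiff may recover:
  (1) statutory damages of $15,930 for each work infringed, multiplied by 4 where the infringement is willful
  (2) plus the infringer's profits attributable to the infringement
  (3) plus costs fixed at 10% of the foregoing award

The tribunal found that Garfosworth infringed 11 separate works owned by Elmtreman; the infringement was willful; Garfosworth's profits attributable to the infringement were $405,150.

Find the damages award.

Statutory damages: 11 × $15,930 = $175,230
Multiplied by 4: 4 × $175,230 = $700,920
Combined award: $700,920 + $405,150 = $1,106,070
Costs: 10% of $1,106,070 = $110,607
Award plus costs: $1,106,070 + $110,607 = $1,216,677

Award: $1,216,677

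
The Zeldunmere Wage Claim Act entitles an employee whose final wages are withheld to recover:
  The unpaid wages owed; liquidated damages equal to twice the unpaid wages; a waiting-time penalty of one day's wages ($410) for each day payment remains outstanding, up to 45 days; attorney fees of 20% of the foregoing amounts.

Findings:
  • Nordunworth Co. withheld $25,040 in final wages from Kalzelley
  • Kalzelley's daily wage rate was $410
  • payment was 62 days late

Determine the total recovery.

$112,284

Doubled: 2 × $25,040 = $50,080
Penalty days: min(62, 45) = 45
Waiting-time penalty: 45 × $410 = $18,450
Subtotal: $25,040 + $50,080 + $18,450 = $93,570
Attorney fees: 20% of $93,570 = $18,714
Total award: $93,570 + $18,714 = $112,284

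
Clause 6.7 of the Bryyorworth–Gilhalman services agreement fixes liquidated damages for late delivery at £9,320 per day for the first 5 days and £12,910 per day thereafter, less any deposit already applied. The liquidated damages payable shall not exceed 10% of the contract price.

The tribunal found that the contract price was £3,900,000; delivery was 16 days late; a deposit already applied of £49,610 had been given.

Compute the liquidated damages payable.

£139,000

First 5 days: 5 × £9,320 = £46,600
Remaining days: (16 − 5) × £12,910 = £142,010
Accrued per-day damages: £46,600 + £142,010 = £188,610
Less deposit already applied: £188,610 − £49,610 = £139,000
Cap: 10% of £3,900,000 = £390,000
Cap at £390,000: £139,000 is within the cap, no reduction.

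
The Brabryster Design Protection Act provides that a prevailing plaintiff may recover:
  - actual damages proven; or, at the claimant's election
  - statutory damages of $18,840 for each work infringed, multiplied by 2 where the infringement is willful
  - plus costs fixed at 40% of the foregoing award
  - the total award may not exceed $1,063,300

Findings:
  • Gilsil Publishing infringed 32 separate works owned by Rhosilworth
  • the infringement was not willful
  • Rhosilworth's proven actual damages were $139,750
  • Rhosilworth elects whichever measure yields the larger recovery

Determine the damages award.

Statutory damages: 32 × $18,840 = $602,880
Infringement not willful: no ×2 enhancement.
Greater of actual damages ($139,750) or statutory damages ($602,880): $602,880
Costs: 40% of $602,880 = $241,152
Award plus costs: $602,880 + $241,152 = $844,032
Cap at $1,063,300: $844,032 is within the cap, no reduction.

$844,032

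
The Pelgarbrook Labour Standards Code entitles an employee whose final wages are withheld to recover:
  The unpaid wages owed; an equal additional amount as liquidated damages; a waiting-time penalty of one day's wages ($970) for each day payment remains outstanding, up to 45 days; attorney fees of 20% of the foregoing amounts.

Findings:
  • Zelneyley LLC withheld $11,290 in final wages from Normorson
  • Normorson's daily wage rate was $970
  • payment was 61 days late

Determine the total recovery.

$79,476

Liquidated damages (equal amount): $11,290
Penalty days: min(61, 45) = 45
Waiting-time penalty: 45 × $970 = $43,650
Subtotal: $11,290 + $11,290 + $43,650 = $66,230
Attorney fees: 20% of $66,230 = $13,246
Total award: $66,230 + $13,246 = $79,476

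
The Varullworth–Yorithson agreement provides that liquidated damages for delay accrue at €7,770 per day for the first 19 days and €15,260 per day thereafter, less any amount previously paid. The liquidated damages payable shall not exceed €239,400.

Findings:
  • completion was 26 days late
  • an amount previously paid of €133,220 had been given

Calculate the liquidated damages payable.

Liquidated damages: €121,230

First 19 days: 19 × €7,770 = €147,630
Remaining days: (26 − 19) × €15,260 = €106,820
Accrued per-day damages: €147,630 + €106,820 = €254,450
Less amount previously paid: €254,450 − €133,220 = €121,230
Cap at €239,400: €121,230 is within the cap, no reduction.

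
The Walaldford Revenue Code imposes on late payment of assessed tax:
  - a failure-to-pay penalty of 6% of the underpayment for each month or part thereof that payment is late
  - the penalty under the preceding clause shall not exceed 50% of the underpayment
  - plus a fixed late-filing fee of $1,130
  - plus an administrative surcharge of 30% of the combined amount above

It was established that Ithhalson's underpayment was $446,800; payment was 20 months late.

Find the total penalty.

Accrued rate: 6% × 20 = 120%, capped at 50% → 50%
Failure-to-pay penalty: 50% of $446,800 = $223,400
Penalty before surcharge: $223,400 + $1,130 = $224,530
Administrative surcharge: 30% of $224,530 = $67,359
Total penalty: $224,530 + $67,359 = $291,889

$291,889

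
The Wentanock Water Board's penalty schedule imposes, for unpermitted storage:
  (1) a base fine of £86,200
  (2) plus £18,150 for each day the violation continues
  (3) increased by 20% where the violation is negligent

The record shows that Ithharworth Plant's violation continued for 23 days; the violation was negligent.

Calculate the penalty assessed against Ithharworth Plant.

£604,380

Per-day component: 23 × £18,150 = £417,450
Base plus per-day: £86,200 + £417,450 = £503,650
Enhancement: 20% of £503,650 = £100,730
Enhanced fine: £503,650 + £100,730 = £604,380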